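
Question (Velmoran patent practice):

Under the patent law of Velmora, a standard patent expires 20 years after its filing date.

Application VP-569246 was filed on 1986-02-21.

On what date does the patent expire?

Filing date + 20 years → 21 February 2006.

2006-02-21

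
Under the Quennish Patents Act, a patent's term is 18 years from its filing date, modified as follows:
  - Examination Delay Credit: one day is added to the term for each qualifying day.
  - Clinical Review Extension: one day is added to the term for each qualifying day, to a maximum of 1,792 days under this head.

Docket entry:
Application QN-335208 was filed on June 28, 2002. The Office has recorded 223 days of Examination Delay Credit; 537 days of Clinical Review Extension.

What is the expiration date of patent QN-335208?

Base term: filing date + 18 years → 28 June 2020.
Examination Delay Credit: +223 days → 6 February 2021.
Clinical Review Extension: 537 days (within the 1792-day cap) → +537 days → 28 July 2022.

2022-07-28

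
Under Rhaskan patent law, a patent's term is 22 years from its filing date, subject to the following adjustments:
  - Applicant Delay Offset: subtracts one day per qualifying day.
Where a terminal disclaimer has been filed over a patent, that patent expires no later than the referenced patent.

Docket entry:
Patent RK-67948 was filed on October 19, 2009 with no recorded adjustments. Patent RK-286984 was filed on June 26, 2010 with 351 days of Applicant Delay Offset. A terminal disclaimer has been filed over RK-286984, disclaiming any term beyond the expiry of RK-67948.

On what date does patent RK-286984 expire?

Natural term of RK-286984:
  Base: filing + 22 years → 26 June 2032.
  Applicant Delay Offset: −351 days → 11 July 2031.
Expiry of referenced patent RK-67948:
  Base: filing + 22 years → 19 October 2031.
Terminal disclaimer: RK-286984 expires on the earlier of 11 July 2031 and 19 October 2031.

July 11, 2031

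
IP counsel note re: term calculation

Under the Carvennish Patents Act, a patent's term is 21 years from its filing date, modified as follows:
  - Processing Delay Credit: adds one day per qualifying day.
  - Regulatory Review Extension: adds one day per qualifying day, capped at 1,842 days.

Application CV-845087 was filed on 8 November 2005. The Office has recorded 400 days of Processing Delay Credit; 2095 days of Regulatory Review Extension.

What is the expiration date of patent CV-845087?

Base term: filing date + 21 years → 8 November 2026.
Processing Delay Credit: +400 days → 13 December 2027.
Regulatory Review Extension: 2095 days claimed exceeds the 1842-day cap, so +1842 days → 28 December 2032.

2032-12-28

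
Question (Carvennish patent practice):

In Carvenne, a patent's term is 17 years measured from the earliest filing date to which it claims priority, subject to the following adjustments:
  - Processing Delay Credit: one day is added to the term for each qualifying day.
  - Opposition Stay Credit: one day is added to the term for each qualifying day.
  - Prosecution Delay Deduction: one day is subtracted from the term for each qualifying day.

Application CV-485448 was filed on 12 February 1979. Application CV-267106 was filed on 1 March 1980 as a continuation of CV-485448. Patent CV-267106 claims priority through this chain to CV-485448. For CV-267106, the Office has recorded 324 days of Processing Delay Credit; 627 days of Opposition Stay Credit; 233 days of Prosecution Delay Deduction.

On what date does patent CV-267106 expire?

January 30, 1998

Earliest priority filing: 12 February 1979.
Base term: 12 February 1979 + 17 years → 12 February 1996.
Processing Delay Credit: +324 days → 1 January 1997.
Opposition Stay Credit: +627 days → 20 September 1998.
Prosecution Delay Deduction: −233 days → 30 January 1998.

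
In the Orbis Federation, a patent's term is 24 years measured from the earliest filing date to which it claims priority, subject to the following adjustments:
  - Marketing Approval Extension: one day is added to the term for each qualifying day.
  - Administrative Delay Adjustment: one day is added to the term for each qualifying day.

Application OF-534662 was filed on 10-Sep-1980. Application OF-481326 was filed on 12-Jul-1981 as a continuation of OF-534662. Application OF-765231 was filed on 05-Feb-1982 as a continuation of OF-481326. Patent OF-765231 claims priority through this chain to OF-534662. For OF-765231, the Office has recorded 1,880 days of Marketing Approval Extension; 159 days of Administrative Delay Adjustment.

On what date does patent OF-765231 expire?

Earliest priority filing: 10 September 1980.
Base term: 10 September 1980 + 24 years → 10 September 2004.
Marketing Approval Extension: +1880 days → 3 November 2009.
Administrative Delay Adjustment: +159 days → 11 April 2010.

2010-04-11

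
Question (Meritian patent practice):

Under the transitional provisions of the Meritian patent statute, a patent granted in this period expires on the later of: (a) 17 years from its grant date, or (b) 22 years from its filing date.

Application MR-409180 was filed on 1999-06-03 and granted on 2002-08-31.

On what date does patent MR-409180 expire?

(a) grant + 17 years → 31 August 2019.
(b) filing + 22 years → 3 June 2021.
Later of the two: 3 June 2021.

2021-06-03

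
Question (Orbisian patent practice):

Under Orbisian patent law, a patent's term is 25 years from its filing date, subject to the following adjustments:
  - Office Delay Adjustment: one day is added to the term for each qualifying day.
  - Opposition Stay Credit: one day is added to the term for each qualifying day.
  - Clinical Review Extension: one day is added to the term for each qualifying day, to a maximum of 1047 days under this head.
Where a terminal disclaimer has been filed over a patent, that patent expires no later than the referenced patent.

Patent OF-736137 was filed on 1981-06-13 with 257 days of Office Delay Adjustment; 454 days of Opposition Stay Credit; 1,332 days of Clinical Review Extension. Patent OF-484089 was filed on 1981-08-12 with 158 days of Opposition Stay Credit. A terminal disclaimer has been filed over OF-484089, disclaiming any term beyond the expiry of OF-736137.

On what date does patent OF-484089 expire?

2007-01-17

Natural term of OF-484089:
  Base: filing + 25 years → 12 August 2006.
  Opposition Stay Credit: +158 days → 17 January 2007.
Expiry of referenced patent OF-736137:
  Base: filing + 25 years → 13 June 2006.
  Office Delay Adjustment: +257 days → 25 February 2007.
  Opposition Stay Credit: +454 days → 24 May 2008.
  Clinical Review Extension: 1332 days claimed exceeds the 1047-day cap, so +1047 days → 6 April 2011.
Terminal disclaimer: OF-484089 expires on the earlier of 17 January 2007 and 6 April 2011.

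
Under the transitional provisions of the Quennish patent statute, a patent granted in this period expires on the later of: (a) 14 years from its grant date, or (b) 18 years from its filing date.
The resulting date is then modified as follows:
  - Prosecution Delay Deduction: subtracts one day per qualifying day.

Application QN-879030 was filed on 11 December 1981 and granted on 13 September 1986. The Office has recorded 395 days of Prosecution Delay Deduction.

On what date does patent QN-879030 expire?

August 15, 1999

(a) grant + 14 years → 13 September 2000.
(b) filing + 18 years → 11 December 1999.
Later of the two: 13 September 2000.
Prosecution Delay Deduction: −395 days → 15 August 1999.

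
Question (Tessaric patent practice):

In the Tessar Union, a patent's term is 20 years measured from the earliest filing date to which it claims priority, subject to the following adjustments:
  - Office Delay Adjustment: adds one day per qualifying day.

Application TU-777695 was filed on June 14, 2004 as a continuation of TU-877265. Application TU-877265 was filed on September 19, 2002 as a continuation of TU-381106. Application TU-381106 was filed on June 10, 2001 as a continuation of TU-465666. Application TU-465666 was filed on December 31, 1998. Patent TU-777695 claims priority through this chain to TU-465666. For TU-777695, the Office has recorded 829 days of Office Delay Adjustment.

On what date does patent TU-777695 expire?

2021-04-08

Earliest priority filing: 31 December 1998.
Base term: 31 December 1998 + 20 years → 31 December 2018.
Office Delay Adjustment: +829 days → 8 April 2021.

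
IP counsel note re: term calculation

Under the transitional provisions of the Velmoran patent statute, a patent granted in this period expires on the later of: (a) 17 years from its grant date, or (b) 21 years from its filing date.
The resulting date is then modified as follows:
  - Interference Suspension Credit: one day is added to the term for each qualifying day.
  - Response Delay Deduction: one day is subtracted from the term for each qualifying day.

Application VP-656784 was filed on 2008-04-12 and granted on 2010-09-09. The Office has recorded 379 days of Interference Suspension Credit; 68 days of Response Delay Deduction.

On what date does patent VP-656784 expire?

(a) grant + 17 years → 9 September 2027.
(b) filing + 21 years → 12 April 2029.
Later of the two: 12 April 2029.
Interference Suspension Credit: +379 days → 26 April 2030.
Response Delay Deduction: −68 days → 17 February 2030.

February 17, 2030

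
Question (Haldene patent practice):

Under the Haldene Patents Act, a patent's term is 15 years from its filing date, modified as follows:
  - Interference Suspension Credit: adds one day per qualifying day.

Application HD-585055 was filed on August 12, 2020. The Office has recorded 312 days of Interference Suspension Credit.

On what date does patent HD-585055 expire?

2036-06-19

Base term: filing date + 15 years → 12 August 2035.
Interference Suspension Credit: +312 days → 19 June 2036.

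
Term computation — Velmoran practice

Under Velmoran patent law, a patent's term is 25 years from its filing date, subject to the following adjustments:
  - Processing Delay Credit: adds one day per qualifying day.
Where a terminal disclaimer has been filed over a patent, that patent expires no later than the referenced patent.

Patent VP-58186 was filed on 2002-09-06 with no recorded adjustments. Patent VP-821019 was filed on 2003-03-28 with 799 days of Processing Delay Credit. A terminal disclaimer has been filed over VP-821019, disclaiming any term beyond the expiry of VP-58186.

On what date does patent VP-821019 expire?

September 6, 2027

Natural term of VP-821019:
  Base: filing + 25 years → 28 March 2028.
  Processing Delay Credit: +799 days → 5 June 2030.
Expiry of referenced patent VP-58186:
  Base: filing + 25 years → 6 September 2027.
Terminal disclaimer: VP-821019 expires on the earlier of 5 June 2030 and 6 September 2027.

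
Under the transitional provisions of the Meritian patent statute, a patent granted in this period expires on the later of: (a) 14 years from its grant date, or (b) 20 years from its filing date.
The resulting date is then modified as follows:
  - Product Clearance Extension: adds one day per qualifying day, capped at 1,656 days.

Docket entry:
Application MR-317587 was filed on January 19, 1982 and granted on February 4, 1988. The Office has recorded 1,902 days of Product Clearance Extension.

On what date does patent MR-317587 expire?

(a) grant + 14 years → 4 February 2002.
(b) filing + 20 years → 19 January 2002.
Later of the two: 4 February 2002.
Product Clearance Extension: 1902 days claimed exceeds the 1656-day cap, so +1656 days → 18 August 2006.

August 18, 2006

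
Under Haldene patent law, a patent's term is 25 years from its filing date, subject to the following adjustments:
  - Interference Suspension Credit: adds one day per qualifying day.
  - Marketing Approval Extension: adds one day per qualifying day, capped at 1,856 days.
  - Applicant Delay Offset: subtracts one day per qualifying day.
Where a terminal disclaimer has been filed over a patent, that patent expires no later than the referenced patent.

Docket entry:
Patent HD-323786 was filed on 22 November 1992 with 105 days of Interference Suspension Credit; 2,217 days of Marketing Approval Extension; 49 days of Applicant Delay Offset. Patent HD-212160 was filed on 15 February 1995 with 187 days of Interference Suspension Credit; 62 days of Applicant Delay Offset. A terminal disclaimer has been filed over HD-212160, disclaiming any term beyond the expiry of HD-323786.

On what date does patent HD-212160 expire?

Natural term of HD-212160:
  Base: filing + 25 years → 15 February 2020.
  Interference Suspension Credit: +187 days → 20 August 2020.
  Applicant Delay Offset: −62 days → 19 June 2020.
Expiry of referenced patent HD-323786:
  Base: filing + 25 years → 22 November 2017.
  Interference Suspension Credit: +105 days → 7 March 2018.
  Marketing Approval Extension: 2217 days claimed exceeds the 1856-day cap, so +1856 days → 6 April 2023.
  Applicant Delay Offset: −49 days → 16 February 2023.
Terminal disclaimer: HD-212160 expires on the earlier of 19 June 2020 and 16 February 2023.

June 19, 2020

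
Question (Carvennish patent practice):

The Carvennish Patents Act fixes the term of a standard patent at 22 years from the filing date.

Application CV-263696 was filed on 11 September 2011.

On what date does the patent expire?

Filing date + 22 years → 11 September 2033.

2033-09-11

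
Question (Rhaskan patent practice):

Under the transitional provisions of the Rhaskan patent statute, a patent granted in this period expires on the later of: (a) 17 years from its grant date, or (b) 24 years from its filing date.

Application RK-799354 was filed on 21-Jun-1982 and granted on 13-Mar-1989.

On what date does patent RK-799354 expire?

June 21, 2006

(a) grant + 17 years → 13 March 2006.
(b) filing + 24 years → 21 June 2006.
Later of the two: 21 June 2006.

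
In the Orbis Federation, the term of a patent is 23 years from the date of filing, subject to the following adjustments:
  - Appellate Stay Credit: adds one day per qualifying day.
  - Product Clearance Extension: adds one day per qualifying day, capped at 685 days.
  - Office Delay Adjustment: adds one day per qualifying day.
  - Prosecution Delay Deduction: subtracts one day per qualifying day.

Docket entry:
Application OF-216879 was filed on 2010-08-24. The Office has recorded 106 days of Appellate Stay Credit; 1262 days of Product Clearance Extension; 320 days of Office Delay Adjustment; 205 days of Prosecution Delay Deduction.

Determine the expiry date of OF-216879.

2036-02-16

Base term: filing date + 23 years → 24 August 2033.
Appellate Stay Credit: +106 days → 8 December 2033.
Product Clearance Extension: 1262 days claimed exceeds the 685-day cap, so +685 days → 24 October 2035.
Office Delay Adjustment: +320 days → 8 September 2036.
Prosecution Delay Deduction: −205 days → 16 February 2036.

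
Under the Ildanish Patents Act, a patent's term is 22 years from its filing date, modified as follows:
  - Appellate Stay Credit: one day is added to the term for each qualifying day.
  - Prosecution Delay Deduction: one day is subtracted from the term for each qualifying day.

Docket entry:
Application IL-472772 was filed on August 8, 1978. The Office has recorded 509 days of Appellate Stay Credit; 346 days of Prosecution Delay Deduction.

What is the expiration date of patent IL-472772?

2001-01-18

Base term: filing date + 22 years → 8 August 2000.
Appellate Stay Credit: +509 days → 30 December 2001.
Prosecution Delay Deduction: −346 days → 18 January 2001.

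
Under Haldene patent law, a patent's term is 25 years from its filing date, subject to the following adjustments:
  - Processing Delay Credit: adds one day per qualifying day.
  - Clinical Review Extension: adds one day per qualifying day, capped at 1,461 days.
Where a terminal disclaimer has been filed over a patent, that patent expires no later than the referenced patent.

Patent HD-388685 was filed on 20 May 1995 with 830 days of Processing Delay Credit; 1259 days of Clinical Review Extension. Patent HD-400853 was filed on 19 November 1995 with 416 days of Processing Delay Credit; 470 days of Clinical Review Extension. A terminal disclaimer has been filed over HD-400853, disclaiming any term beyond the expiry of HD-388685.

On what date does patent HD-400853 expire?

Natural term of HD-400853:
  Base: filing + 25 years → 19 November 2020.
  Processing Delay Credit: +416 days → 9 January 2022.
  Clinical Review Extension: 470 days (within the 1461-day cap) → +470 days → 24 April 2023.
Expiry of referenced patent HD-388685:
  Base: filing + 25 years → 20 May 2020.
  Processing Delay Credit: +830 days → 28 August 2022.
  Clinical Review Extension: 1259 days (within the 1461-day cap) → +1259 days → 7 February 2026.
Terminal disclaimer: HD-400853 expires on the earlier of 24 April 2023 and 7 February 2026.

2023-04-24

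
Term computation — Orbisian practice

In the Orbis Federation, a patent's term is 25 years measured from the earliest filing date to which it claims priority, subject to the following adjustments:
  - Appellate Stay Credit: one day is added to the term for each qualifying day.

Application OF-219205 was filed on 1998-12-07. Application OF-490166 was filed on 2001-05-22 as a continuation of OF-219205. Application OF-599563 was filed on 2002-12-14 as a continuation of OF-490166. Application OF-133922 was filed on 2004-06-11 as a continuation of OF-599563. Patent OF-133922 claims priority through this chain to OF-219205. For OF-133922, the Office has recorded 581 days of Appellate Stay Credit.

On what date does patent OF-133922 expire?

2025-07-10

Earliest priority filing: 7 December 1998.
Base term: 7 December 1998 + 25 years → 7 December 2023.
Appellate Stay Credit: +581 days → 10 July 2025.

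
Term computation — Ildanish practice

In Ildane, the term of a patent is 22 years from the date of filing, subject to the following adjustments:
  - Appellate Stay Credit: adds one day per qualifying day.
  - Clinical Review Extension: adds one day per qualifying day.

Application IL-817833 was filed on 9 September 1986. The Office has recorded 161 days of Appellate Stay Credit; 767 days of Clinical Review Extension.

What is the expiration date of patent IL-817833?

2011-03-26

Base term: filing date + 22 years → 9 September 2008.
Appellate Stay Credit: +161 days → 17 February 2009.
Clinical Review Extension: +767 days → 26 March 2011.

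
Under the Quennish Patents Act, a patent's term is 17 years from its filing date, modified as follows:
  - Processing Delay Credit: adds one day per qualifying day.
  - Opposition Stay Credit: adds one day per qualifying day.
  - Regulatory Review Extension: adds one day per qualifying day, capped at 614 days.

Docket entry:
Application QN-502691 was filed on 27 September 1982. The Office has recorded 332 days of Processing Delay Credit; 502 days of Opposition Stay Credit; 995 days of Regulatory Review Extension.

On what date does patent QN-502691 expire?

Base term: filing date + 17 years → 27 September 1999.
Processing Delay Credit: +332 days → 24 August 2000.
Opposition Stay Credit: +502 days → 8 January 2002.
Regulatory Review Extension: 995 days claimed exceeds the 614-day cap, so +614 days → 14 September 2003.

2003-09-14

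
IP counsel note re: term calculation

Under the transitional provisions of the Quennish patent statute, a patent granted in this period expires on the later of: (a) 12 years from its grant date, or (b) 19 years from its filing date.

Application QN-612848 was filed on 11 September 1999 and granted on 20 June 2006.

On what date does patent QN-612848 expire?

(a) grant + 12 years → 20 June 2018.
(b) filing + 19 years → 11 September 2018.
Later of the two: 11 September 2018.

September 11, 2018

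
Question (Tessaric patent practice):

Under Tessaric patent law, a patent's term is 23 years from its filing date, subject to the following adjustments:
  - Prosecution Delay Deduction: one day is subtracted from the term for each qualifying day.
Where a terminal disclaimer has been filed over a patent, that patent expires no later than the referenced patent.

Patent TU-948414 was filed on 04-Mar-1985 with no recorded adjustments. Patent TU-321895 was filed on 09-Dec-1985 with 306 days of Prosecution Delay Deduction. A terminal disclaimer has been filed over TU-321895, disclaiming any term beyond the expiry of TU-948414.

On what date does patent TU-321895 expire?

February 7, 2008

Natural term of TU-321895:
  Base: filing + 23 years → 9 December 2008.
  Prosecution Delay Deduction: −306 days → 7 February 2008.
Expiry of referenced patent TU-948414:
  Base: filing + 23 years → 4 March 2008.
Terminal disclaimer: TU-321895 expires on the earlier of 7 February 2008 and 4 March 2008.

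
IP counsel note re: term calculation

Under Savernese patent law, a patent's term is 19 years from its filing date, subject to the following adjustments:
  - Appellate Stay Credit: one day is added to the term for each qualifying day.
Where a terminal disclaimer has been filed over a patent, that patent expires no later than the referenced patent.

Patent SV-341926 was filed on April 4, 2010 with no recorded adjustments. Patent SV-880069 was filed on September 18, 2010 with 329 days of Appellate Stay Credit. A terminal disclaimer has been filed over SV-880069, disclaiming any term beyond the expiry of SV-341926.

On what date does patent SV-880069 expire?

Natural term of SV-880069:
  Base: filing + 19 years → 18 September 2029.
  Appellate Stay Credit: +329 days → 13 August 2030.
Expiry of referenced patent SV-341926:
  Base: filing + 19 years → 4 April 2029.
Terminal disclaimer: SV-880069 expires on the earlier of 13 August 2030 and 4 April 2029.

2029-04-04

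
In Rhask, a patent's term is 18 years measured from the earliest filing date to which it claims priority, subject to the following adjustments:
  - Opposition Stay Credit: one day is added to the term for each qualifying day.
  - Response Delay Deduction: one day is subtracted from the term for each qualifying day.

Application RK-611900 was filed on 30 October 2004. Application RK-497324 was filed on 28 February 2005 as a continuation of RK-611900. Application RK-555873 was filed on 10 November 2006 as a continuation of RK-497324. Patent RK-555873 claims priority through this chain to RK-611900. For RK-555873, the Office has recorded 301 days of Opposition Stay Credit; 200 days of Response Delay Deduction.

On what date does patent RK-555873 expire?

2023-02-08

Earliest priority filing: 30 October 2004.
Base term: 30 October 2004 + 18 years → 30 October 2022.
Opposition Stay Credit: +301 days → 27 August 2023.
Response Delay Deduction: −200 days → 8 February 2023.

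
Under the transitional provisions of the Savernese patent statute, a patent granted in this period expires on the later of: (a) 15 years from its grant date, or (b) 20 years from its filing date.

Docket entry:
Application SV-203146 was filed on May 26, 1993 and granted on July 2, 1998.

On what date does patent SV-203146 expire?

(a) grant + 15 years → 2 July 2013.
(b) filing + 20 years → 26 May 2013.
Later of the two: 2 July 2013.

July 2, 2013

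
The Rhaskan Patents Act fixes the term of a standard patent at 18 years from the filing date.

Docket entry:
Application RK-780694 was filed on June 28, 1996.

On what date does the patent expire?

Filing date + 18 years → 28 June 2014.

June 28, 2014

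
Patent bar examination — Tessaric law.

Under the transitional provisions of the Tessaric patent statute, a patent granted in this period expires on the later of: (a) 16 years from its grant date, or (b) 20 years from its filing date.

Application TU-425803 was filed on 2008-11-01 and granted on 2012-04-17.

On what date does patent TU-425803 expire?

(a) grant + 16 years → 17 April 2028.
(b) filing + 20 years → 1 November 2028.
Later of the two: 1 November 2028.

November 1, 2028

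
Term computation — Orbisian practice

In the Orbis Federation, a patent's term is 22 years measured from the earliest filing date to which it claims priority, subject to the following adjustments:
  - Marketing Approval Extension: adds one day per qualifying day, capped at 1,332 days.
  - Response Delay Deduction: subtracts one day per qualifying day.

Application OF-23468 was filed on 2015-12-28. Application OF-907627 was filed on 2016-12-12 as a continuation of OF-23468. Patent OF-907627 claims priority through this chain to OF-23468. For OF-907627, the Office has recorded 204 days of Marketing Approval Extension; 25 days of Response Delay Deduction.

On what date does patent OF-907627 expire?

Earliest priority filing: 28 December 2015.
Base term: 28 December 2015 + 22 years → 28 December 2037.
Marketing Approval Extension: 204 days (within the 1332-day cap) → +204 days → 20 July 2038.
Response Delay Deduction: −25 days → 25 June 2038.

June 25, 2038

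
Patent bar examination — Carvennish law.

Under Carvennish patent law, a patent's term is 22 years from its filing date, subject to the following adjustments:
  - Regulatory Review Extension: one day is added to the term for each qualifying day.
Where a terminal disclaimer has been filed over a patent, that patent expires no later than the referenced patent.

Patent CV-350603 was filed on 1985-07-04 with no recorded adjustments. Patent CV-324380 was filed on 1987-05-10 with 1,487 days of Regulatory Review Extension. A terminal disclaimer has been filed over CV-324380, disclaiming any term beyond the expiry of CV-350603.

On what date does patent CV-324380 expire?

2007-07-04

Natural term of CV-324380:
  Base: filing + 22 years → 10 May 2009.
  Regulatory Review Extension: +1487 days → 5 June 2013.
Expiry of referenced patent CV-350603:
  Base: filing + 22 years → 4 July 2007.
Terminal disclaimer: CV-324380 expires on the earlier of 5 June 2013 and 4 July 2007.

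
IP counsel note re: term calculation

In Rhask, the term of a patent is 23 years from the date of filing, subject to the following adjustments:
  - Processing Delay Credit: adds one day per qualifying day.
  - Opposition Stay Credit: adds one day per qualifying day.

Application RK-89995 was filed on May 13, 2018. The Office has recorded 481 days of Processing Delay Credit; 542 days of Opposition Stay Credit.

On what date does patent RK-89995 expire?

2044-03-01

Base term: filing date + 23 years → 13 May 2041.
Processing Delay Credit: +481 days → 6 September 2042.
Opposition Stay Credit: +542 days → 1 March 2044.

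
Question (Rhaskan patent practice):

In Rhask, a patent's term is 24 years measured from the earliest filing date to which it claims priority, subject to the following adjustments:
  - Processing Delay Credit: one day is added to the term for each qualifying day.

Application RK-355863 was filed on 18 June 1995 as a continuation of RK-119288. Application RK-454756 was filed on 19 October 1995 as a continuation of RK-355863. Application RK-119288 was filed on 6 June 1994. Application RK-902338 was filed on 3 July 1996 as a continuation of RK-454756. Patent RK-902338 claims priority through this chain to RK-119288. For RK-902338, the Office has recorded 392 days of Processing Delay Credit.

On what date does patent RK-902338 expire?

2019-07-03

Earliest priority filing: 6 June 1994.
Base term: 6 June 1994 + 24 years → 6 June 2018.
Processing Delay Credit: +392 days → 3 July 2019.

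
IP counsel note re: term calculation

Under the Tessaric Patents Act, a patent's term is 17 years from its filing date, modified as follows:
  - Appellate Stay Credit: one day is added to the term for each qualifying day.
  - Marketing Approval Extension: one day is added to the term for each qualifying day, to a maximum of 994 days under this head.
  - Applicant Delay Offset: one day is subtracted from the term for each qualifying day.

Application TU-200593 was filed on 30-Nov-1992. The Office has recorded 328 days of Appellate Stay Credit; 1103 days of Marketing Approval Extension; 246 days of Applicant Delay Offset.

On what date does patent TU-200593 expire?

2012-11-10

Base term: filing date + 17 years → 30 November 2009.
Appellate Stay Credit: +328 days → 24 October 2010.
Marketing Approval Extension: 1103 days claimed exceeds the 994-day cap, so +994 days → 14 July 2013.
Applicant Delay Offset: −246 days → 10 November 2012.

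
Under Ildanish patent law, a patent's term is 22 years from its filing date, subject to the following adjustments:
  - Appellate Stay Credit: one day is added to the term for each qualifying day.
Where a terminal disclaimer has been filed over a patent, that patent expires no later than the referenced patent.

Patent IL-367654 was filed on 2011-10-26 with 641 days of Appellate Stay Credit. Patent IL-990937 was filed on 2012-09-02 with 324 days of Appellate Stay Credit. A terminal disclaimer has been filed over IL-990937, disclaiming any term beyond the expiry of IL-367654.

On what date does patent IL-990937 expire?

July 23, 2035

Natural term of IL-990937:
  Base: filing + 22 years → 2 September 2034.
  Appellate Stay Credit: +324 days → 23 July 2035.
Expiry of referenced patent IL-367654:
  Base: filing + 22 years → 26 October 2033.
  Appellate Stay Credit: +641 days → 29 July 2035.
Terminal disclaimer: IL-990937 expires on the earlier of 23 July 2035 and 29 July 2035.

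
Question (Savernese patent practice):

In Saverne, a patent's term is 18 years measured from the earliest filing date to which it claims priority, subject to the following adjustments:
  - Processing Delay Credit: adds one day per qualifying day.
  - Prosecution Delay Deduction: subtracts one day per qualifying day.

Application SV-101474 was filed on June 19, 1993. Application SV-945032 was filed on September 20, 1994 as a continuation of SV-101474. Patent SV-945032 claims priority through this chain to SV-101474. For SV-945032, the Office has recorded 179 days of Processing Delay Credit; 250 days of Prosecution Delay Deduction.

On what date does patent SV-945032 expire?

Earliest priority filing: 19 June 1993.
Base term: 19 June 1993 + 18 years → 19 June 2011.
Processing Delay Credit: +179 days → 15 December 2011.
Prosecution Delay Deduction: −250 days → 9 April 2011.

2011-04-09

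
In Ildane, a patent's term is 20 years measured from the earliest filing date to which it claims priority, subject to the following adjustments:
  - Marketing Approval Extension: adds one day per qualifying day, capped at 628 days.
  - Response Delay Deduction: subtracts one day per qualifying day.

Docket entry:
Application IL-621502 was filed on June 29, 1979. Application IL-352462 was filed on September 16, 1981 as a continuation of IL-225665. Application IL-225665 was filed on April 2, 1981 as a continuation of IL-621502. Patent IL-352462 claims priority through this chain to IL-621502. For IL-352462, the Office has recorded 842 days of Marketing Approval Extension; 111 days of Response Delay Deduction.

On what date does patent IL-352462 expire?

2000-11-27

Earliest priority filing: 29 June 1979.
Base term: 29 June 1979 + 20 years → 29 June 1999.
Marketing Approval Extension: 842 days claimed exceeds the 628-day cap, so +628 days → 18 March 2001.
Response Delay Deduction: −111 days → 27 November 2000.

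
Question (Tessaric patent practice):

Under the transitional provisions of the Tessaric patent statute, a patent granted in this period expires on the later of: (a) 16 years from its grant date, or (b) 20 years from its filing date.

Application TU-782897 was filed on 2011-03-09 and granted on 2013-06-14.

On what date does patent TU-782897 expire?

March 9, 2031

(a) grant + 16 years → 14 June 2029.
(b) filing + 20 years → 9 March 2031.
Later of the two: 9 March 2031.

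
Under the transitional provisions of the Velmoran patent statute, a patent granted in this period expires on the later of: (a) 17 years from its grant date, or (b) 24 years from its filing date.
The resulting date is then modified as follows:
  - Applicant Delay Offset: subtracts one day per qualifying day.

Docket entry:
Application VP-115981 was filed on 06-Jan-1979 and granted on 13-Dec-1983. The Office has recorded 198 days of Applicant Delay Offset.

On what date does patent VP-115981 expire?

(a) grant + 17 years → 13 December 2000.
(b) filing + 24 years → 6 January 2003.
Later of the two: 6 January 2003.
Applicant Delay Offset: −198 days → 22 June 2002.

2002-06-22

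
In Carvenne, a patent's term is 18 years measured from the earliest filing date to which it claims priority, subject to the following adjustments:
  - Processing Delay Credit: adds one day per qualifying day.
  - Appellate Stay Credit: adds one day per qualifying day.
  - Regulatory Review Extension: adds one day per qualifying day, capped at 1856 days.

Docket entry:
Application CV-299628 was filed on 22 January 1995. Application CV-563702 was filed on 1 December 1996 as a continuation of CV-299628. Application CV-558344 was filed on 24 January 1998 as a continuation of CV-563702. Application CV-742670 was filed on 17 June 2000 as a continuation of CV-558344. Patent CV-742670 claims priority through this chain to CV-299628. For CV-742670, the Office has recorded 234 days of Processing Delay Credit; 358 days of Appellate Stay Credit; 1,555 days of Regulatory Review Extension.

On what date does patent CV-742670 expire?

Earliest priority filing: 22 January 1995.
Base term: 22 January 1995 + 18 years → 22 January 2013.
Processing Delay Credit: +234 days → 13 September 2013.
Appellate Stay Credit: +358 days → 6 September 2014.
Regulatory Review Extension: 1555 days (within the 1856-day cap) → +1555 days → 9 December 2018.

December 9, 2018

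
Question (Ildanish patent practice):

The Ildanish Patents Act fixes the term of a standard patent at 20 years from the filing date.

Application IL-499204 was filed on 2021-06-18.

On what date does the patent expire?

2041-06-18

Filing date + 20 years → 18 June 2041.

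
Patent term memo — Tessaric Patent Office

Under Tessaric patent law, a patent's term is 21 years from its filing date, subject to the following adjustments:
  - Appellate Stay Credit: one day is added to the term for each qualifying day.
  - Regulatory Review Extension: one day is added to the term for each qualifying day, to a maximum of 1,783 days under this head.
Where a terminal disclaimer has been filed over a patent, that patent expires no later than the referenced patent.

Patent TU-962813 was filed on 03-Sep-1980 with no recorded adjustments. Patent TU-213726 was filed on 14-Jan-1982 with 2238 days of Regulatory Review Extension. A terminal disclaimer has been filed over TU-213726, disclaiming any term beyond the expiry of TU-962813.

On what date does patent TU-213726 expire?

Natural term of TU-213726:
  Base: filing + 21 years → 14 January 2003.
  Regulatory Review Extension: 2238 days claimed exceeds the 1783-day cap, so +1783 days → 2 December 2007.
Expiry of referenced patent TU-962813:
  Base: filing + 21 years → 3 September 2001.
Terminal disclaimer: TU-213726 expires on the earlier of 2 December 2007 and 3 September 2001.

2001-09-03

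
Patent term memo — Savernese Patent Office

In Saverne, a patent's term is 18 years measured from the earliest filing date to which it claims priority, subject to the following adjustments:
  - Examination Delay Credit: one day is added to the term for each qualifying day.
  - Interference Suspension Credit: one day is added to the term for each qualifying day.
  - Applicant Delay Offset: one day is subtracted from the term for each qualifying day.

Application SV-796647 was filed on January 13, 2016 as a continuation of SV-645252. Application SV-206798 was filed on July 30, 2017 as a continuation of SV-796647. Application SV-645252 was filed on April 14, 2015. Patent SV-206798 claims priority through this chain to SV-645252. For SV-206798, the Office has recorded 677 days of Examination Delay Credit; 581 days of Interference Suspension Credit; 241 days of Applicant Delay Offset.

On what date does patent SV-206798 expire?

Earliest priority filing: 14 April 2015.
Base term: 14 April 2015 + 18 years → 14 April 2033.
Examination Delay Credit: +677 days → 20 February 2035.
Interference Suspension Credit: +581 days → 23 September 2036.
Applicant Delay Offset: −241 days → 26 January 2036.

2036-01-26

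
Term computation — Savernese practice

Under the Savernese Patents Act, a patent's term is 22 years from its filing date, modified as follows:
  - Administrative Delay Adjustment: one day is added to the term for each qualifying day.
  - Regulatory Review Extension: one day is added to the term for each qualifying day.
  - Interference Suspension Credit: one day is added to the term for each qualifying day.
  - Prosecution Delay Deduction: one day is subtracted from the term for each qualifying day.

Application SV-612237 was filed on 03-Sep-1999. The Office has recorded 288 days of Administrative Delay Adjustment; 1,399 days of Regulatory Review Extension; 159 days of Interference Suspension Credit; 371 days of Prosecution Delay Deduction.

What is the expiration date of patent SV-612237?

September 17, 2025

Base term: filing date + 22 years → 3 September 2021.
Administrative Delay Adjustment: +288 days → 18 June 2022.
Regulatory Review Extension: +1399 days → 17 April 2026.
Interference Suspension Credit: +159 days → 23 September 2026.
Prosecution Delay Deduction: −371 days → 17 September 2025.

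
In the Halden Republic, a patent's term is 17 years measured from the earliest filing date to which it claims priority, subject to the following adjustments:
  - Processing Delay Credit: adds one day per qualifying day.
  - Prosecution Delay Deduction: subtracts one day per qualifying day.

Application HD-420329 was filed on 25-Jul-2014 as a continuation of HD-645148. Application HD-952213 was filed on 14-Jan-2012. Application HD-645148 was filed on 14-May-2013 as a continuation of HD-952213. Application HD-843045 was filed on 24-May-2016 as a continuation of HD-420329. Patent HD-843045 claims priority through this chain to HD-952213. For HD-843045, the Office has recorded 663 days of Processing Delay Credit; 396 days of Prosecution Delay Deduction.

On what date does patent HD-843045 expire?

October 8, 2029

Earliest priority filing: 14 January 2012.
Base term: 14 January 2012 + 17 years → 14 January 2029.
Processing Delay Credit: +663 days → 8 November 2030.
Prosecution Delay Deduction: −396 days → 8 October 2029.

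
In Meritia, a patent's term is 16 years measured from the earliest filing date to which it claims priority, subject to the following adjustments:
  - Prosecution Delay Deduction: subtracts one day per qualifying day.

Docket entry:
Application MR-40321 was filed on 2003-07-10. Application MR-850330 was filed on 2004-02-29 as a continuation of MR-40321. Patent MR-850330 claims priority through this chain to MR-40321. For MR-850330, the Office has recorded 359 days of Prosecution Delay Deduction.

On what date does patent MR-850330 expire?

2018-07-16

Earliest priority filing: 10 July 2003.
Base term: 10 July 2003 + 16 years → 10 July 2019.
Prosecution Delay Deduction: −359 days → 16 July 2018.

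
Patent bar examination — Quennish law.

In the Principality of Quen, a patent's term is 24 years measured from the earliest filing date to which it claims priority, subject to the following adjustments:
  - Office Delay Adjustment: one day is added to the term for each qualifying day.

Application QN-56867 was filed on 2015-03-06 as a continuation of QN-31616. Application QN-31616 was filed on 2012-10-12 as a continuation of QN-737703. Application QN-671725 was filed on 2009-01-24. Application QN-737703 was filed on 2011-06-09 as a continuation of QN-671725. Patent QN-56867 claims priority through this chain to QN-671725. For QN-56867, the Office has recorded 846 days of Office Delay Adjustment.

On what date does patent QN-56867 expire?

May 20, 2035

Earliest priority filing: 24 January 2009.
Base term: 24 January 2009 + 24 years → 24 January 2033.
Office Delay Adjustment: +846 days → 20 May 2035.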